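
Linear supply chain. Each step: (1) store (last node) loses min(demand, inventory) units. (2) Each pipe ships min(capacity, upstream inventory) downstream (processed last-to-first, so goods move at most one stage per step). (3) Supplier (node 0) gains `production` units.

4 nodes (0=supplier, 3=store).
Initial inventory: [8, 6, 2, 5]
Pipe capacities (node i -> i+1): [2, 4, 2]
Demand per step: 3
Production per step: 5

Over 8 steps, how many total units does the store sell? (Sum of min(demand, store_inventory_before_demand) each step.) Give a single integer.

Answer: 19

Derivation:
Step 1: sold=3 (running total=3) -> [11 4 4 4]
Step 2: sold=3 (running total=6) -> [14 2 6 3]
Step 3: sold=3 (running total=9) -> [17 2 6 2]
Step 4: sold=2 (running total=11) -> [20 2 6 2]
Step 5: sold=2 (running total=13) -> [23 2 6 2]
Step 6: sold=2 (running total=15) -> [26 2 6 2]
Step 7: sold=2 (running total=17) -> [29 2 6 2]
Step 8: sold=2 (running total=19) -> [32 2 6 2]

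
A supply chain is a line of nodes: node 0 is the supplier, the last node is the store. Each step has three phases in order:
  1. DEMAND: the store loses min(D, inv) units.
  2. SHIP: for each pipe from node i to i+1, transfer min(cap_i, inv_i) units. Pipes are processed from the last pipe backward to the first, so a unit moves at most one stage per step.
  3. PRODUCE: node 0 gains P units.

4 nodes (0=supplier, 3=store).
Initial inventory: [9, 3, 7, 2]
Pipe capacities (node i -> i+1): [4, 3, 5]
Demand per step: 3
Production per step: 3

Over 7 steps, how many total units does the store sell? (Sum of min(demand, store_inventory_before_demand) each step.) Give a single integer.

Step 1: sold=2 (running total=2) -> [8 4 5 5]
Step 2: sold=3 (running total=5) -> [7 5 3 7]
Step 3: sold=3 (running total=8) -> [6 6 3 7]
Step 4: sold=3 (running total=11) -> [5 7 3 7]
Step 5: sold=3 (running total=14) -> [4 8 3 7]
Step 6: sold=3 (running total=17) -> [3 9 3 7]
Step 7: sold=3 (running total=20) -> [3 9 3 7]

Answer: 20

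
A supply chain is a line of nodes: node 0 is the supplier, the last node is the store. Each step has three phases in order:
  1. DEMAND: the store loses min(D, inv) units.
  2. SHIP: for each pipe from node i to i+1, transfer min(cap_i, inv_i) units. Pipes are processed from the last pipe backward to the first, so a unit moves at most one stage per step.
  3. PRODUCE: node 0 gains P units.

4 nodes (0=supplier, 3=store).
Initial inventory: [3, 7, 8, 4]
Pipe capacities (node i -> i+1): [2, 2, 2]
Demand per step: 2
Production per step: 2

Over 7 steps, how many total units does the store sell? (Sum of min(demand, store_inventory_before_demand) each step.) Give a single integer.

Answer: 14

Derivation:
Step 1: sold=2 (running total=2) -> [3 7 8 4]
Step 2: sold=2 (running total=4) -> [3 7 8 4]
Step 3: sold=2 (running total=6) -> [3 7 8 4]
Step 4: sold=2 (running total=8) -> [3 7 8 4]
Step 5: sold=2 (running total=10) -> [3 7 8 4]
Step 6: sold=2 (running total=12) -> [3 7 8 4]
Step 7: sold=2 (running total=14) -> [3 7 8 4]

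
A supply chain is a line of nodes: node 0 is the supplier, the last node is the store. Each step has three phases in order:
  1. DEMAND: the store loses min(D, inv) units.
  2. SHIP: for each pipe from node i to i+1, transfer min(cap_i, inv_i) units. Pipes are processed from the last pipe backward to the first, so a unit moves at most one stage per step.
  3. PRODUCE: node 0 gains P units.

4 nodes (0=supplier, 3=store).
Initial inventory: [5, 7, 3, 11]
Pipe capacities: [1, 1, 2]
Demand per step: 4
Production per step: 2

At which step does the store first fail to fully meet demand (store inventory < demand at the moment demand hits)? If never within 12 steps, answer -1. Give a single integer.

Step 1: demand=4,sold=4 ship[2->3]=2 ship[1->2]=1 ship[0->1]=1 prod=2 -> [6 7 2 9]
Step 2: demand=4,sold=4 ship[2->3]=2 ship[1->2]=1 ship[0->1]=1 prod=2 -> [7 7 1 7]
Step 3: demand=4,sold=4 ship[2->3]=1 ship[1->2]=1 ship[0->1]=1 prod=2 -> [8 7 1 4]
Step 4: demand=4,sold=4 ship[2->3]=1 ship[1->2]=1 ship[0->1]=1 prod=2 -> [9 7 1 1]
Step 5: demand=4,sold=1 ship[2->3]=1 ship[1->2]=1 ship[0->1]=1 prod=2 -> [10 7 1 1]
Step 6: demand=4,sold=1 ship[2->3]=1 ship[1->2]=1 ship[0->1]=1 prod=2 -> [11 7 1 1]
Step 7: demand=4,sold=1 ship[2->3]=1 ship[1->2]=1 ship[0->1]=1 prod=2 -> [12 7 1 1]
Step 8: demand=4,sold=1 ship[2->3]=1 ship[1->2]=1 ship[0->1]=1 prod=2 -> [13 7 1 1]
Step 9: demand=4,sold=1 ship[2->3]=1 ship[1->2]=1 ship[0->1]=1 prod=2 -> [14 7 1 1]
Step 10: demand=4,sold=1 ship[2->3]=1 ship[1->2]=1 ship[0->1]=1 prod=2 -> [15 7 1 1]
Step 11: demand=4,sold=1 ship[2->3]=1 ship[1->2]=1 ship[0->1]=1 prod=2 -> [16 7 1 1]
Step 12: demand=4,sold=1 ship[2->3]=1 ship[1->2]=1 ship[0->1]=1 prod=2 -> [17 7 1 1]
First stockout at step 5

5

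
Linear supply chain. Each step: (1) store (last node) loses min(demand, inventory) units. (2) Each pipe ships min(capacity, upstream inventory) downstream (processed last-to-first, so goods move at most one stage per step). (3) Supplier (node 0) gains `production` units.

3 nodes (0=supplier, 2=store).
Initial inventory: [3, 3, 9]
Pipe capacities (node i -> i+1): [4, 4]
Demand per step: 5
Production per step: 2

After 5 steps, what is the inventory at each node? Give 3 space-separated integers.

Step 1: demand=5,sold=5 ship[1->2]=3 ship[0->1]=3 prod=2 -> inv=[2 3 7]
Step 2: demand=5,sold=5 ship[1->2]=3 ship[0->1]=2 prod=2 -> inv=[2 2 5]
Step 3: demand=5,sold=5 ship[1->2]=2 ship[0->1]=2 prod=2 -> inv=[2 2 2]
Step 4: demand=5,sold=2 ship[1->2]=2 ship[0->1]=2 prod=2 -> inv=[2 2 2]
Step 5: demand=5,sold=2 ship[1->2]=2 ship[0->1]=2 prod=2 -> inv=[2 2 2]

2 2 2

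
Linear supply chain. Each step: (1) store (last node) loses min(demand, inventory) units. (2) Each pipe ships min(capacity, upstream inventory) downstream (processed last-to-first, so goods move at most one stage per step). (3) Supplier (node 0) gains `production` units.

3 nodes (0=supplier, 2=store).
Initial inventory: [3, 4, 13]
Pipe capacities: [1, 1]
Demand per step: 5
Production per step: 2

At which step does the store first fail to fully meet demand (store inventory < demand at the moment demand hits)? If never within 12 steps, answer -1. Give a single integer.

Step 1: demand=5,sold=5 ship[1->2]=1 ship[0->1]=1 prod=2 -> [4 4 9]
Step 2: demand=5,sold=5 ship[1->2]=1 ship[0->1]=1 prod=2 -> [5 4 5]
Step 3: demand=5,sold=5 ship[1->2]=1 ship[0->1]=1 prod=2 -> [6 4 1]
Step 4: demand=5,sold=1 ship[1->2]=1 ship[0->1]=1 prod=2 -> [7 4 1]
Step 5: demand=5,sold=1 ship[1->2]=1 ship[0->1]=1 prod=2 -> [8 4 1]
Step 6: demand=5,sold=1 ship[1->2]=1 ship[0->1]=1 prod=2 -> [9 4 1]
Step 7: demand=5,sold=1 ship[1->2]=1 ship[0->1]=1 prod=2 -> [10 4 1]
Step 8: demand=5,sold=1 ship[1->2]=1 ship[0->1]=1 prod=2 -> [11 4 1]
Step 9: demand=5,sold=1 ship[1->2]=1 ship[0->1]=1 prod=2 -> [12 4 1]
Step 10: demand=5,sold=1 ship[1->2]=1 ship[0->1]=1 prod=2 -> [13 4 1]
Step 11: demand=5,sold=1 ship[1->2]=1 ship[0->1]=1 prod=2 -> [14 4 1]
Step 12: demand=5,sold=1 ship[1->2]=1 ship[0->1]=1 prod=2 -> [15 4 1]
First stockout at step 4

4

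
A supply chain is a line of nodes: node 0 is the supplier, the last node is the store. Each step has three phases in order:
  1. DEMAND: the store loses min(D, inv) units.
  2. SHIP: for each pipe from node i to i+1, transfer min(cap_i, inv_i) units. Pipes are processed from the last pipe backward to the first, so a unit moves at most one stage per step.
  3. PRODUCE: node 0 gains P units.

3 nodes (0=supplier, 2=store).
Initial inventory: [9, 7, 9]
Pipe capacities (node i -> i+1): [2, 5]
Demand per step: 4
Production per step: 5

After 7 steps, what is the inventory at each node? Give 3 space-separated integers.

Step 1: demand=4,sold=4 ship[1->2]=5 ship[0->1]=2 prod=5 -> inv=[12 4 10]
Step 2: demand=4,sold=4 ship[1->2]=4 ship[0->1]=2 prod=5 -> inv=[15 2 10]
Step 3: demand=4,sold=4 ship[1->2]=2 ship[0->1]=2 prod=5 -> inv=[18 2 8]
Step 4: demand=4,sold=4 ship[1->2]=2 ship[0->1]=2 prod=5 -> inv=[21 2 6]
Step 5: demand=4,sold=4 ship[1->2]=2 ship[0->1]=2 prod=5 -> inv=[24 2 4]
Step 6: demand=4,sold=4 ship[1->2]=2 ship[0->1]=2 prod=5 -> inv=[27 2 2]
Step 7: demand=4,sold=2 ship[1->2]=2 ship[0->1]=2 prod=5 -> inv=[30 2 2]

30 2 2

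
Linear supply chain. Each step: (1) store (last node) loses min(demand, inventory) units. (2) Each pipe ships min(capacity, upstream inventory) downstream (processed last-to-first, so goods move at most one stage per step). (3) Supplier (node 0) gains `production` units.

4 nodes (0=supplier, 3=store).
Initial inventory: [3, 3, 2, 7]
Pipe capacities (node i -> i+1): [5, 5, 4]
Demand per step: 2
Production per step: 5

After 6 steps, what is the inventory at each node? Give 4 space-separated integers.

Step 1: demand=2,sold=2 ship[2->3]=2 ship[1->2]=3 ship[0->1]=3 prod=5 -> inv=[5 3 3 7]
Step 2: demand=2,sold=2 ship[2->3]=3 ship[1->2]=3 ship[0->1]=5 prod=5 -> inv=[5 5 3 8]
Step 3: demand=2,sold=2 ship[2->3]=3 ship[1->2]=5 ship[0->1]=5 prod=5 -> inv=[5 5 5 9]
Step 4: demand=2,sold=2 ship[2->3]=4 ship[1->2]=5 ship[0->1]=5 prod=5 -> inv=[5 5 6 11]
Step 5: demand=2,sold=2 ship[2->3]=4 ship[1->2]=5 ship[0->1]=5 prod=5 -> inv=[5 5 7 13]
Step 6: demand=2,sold=2 ship[2->3]=4 ship[1->2]=5 ship[0->1]=5 prod=5 -> inv=[5 5 8 15]

5 5 8 15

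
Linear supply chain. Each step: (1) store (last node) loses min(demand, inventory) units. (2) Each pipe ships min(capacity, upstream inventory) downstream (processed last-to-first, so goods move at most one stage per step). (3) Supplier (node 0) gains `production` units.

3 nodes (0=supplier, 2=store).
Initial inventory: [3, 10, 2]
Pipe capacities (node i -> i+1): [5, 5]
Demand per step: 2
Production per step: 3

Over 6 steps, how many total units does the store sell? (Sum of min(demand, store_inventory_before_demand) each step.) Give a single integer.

Answer: 12

Derivation:
Step 1: sold=2 (running total=2) -> [3 8 5]
Step 2: sold=2 (running total=4) -> [3 6 8]
Step 3: sold=2 (running total=6) -> [3 4 11]
Step 4: sold=2 (running total=8) -> [3 3 13]
Step 5: sold=2 (running total=10) -> [3 3 14]
Step 6: sold=2 (running total=12) -> [3 3 15]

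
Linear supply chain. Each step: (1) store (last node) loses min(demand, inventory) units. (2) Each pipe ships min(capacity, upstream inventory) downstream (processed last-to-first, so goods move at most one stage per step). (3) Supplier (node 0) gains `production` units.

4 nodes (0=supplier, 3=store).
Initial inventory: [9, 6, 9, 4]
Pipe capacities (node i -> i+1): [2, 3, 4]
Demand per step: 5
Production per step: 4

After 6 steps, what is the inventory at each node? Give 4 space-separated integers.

Step 1: demand=5,sold=4 ship[2->3]=4 ship[1->2]=3 ship[0->1]=2 prod=4 -> inv=[11 5 8 4]
Step 2: demand=5,sold=4 ship[2->3]=4 ship[1->2]=3 ship[0->1]=2 prod=4 -> inv=[13 4 7 4]
Step 3: demand=5,sold=4 ship[2->3]=4 ship[1->2]=3 ship[0->1]=2 prod=4 -> inv=[15 3 6 4]
Step 4: demand=5,sold=4 ship[2->3]=4 ship[1->2]=3 ship[0->1]=2 prod=4 -> inv=[17 2 5 4]
Step 5: demand=5,sold=4 ship[2->3]=4 ship[1->2]=2 ship[0->1]=2 prod=4 -> inv=[19 2 3 4]
Step 6: demand=5,sold=4 ship[2->3]=3 ship[1->2]=2 ship[0->1]=2 prod=4 -> inv=[21 2 2 3]

21 2 2 3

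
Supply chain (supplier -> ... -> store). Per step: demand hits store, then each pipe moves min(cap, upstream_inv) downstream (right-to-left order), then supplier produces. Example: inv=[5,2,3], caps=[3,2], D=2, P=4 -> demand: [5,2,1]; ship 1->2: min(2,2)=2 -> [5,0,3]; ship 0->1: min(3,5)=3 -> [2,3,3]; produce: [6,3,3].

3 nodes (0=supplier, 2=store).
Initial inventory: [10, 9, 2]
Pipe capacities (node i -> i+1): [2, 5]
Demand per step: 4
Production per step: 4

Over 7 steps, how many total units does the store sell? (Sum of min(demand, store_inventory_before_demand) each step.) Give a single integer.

Step 1: sold=2 (running total=2) -> [12 6 5]
Step 2: sold=4 (running total=6) -> [14 3 6]
Step 3: sold=4 (running total=10) -> [16 2 5]
Step 4: sold=4 (running total=14) -> [18 2 3]
Step 5: sold=3 (running total=17) -> [20 2 2]
Step 6: sold=2 (running total=19) -> [22 2 2]
Step 7: sold=2 (running total=21) -> [24 2 2]

Answer: 21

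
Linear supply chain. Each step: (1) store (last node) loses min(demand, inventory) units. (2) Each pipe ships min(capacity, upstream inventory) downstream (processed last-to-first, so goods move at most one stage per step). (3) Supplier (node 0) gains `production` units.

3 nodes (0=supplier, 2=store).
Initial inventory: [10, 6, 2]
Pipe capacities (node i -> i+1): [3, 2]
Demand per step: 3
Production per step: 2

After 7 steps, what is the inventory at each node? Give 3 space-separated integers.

Step 1: demand=3,sold=2 ship[1->2]=2 ship[0->1]=3 prod=2 -> inv=[9 7 2]
Step 2: demand=3,sold=2 ship[1->2]=2 ship[0->1]=3 prod=2 -> inv=[8 8 2]
Step 3: demand=3,sold=2 ship[1->2]=2 ship[0->1]=3 prod=2 -> inv=[7 9 2]
Step 4: demand=3,sold=2 ship[1->2]=2 ship[0->1]=3 prod=2 -> inv=[6 10 2]
Step 5: demand=3,sold=2 ship[1->2]=2 ship[0->1]=3 prod=2 -> inv=[5 11 2]
Step 6: demand=3,sold=2 ship[1->2]=2 ship[0->1]=3 prod=2 -> inv=[4 12 2]
Step 7: demand=3,sold=2 ship[1->2]=2 ship[0->1]=3 prod=2 -> inv=[3 13 2]

3 13 2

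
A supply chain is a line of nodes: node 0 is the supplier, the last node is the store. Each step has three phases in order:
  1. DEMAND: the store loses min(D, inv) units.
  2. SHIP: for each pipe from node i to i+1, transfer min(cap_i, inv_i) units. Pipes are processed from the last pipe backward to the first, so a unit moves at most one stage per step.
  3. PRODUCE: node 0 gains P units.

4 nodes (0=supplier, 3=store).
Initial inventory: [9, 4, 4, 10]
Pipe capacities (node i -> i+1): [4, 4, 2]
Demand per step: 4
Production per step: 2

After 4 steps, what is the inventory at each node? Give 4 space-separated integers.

Step 1: demand=4,sold=4 ship[2->3]=2 ship[1->2]=4 ship[0->1]=4 prod=2 -> inv=[7 4 6 8]
Step 2: demand=4,sold=4 ship[2->3]=2 ship[1->2]=4 ship[0->1]=4 prod=2 -> inv=[5 4 8 6]
Step 3: demand=4,sold=4 ship[2->3]=2 ship[1->2]=4 ship[0->1]=4 prod=2 -> inv=[3 4 10 4]
Step 4: demand=4,sold=4 ship[2->3]=2 ship[1->2]=4 ship[0->1]=3 prod=2 -> inv=[2 3 12 2]

2 3 12 2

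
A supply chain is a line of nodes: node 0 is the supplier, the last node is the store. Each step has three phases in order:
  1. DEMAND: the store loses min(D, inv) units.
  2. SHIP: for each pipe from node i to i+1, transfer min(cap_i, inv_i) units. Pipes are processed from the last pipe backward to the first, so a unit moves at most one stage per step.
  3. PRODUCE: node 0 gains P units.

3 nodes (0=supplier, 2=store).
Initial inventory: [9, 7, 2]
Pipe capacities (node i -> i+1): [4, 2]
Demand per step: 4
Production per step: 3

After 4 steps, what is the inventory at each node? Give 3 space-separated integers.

Step 1: demand=4,sold=2 ship[1->2]=2 ship[0->1]=4 prod=3 -> inv=[8 9 2]
Step 2: demand=4,sold=2 ship[1->2]=2 ship[0->1]=4 prod=3 -> inv=[7 11 2]
Step 3: demand=4,sold=2 ship[1->2]=2 ship[0->1]=4 prod=3 -> inv=[6 13 2]
Step 4: demand=4,sold=2 ship[1->2]=2 ship[0->1]=4 prod=3 -> inv=[5 15 2]

5 15 2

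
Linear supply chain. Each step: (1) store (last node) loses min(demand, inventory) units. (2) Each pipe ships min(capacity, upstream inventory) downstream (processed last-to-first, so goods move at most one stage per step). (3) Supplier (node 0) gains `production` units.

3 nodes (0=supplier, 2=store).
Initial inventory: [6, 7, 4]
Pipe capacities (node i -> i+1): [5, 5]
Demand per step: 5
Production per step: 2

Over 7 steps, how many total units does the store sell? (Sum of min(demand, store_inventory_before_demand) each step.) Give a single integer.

Answer: 25

Derivation:
Step 1: sold=4 (running total=4) -> [3 7 5]
Step 2: sold=5 (running total=9) -> [2 5 5]
Step 3: sold=5 (running total=14) -> [2 2 5]
Step 4: sold=5 (running total=19) -> [2 2 2]
Step 5: sold=2 (running total=21) -> [2 2 2]
Step 6: sold=2 (running total=23) -> [2 2 2]
Step 7: sold=2 (running total=25) -> [2 2 2]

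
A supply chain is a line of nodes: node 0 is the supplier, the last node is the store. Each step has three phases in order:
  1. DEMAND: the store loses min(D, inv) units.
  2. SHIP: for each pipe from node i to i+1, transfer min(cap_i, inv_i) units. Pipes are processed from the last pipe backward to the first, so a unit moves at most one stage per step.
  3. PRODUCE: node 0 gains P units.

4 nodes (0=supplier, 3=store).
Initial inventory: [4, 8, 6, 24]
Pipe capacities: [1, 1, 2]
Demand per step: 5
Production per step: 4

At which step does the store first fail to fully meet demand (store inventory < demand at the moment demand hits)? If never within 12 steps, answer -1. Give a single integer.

Step 1: demand=5,sold=5 ship[2->3]=2 ship[1->2]=1 ship[0->1]=1 prod=4 -> [7 8 5 21]
Step 2: demand=5,sold=5 ship[2->3]=2 ship[1->2]=1 ship[0->1]=1 prod=4 -> [10 8 4 18]
Step 3: demand=5,sold=5 ship[2->3]=2 ship[1->2]=1 ship[0->1]=1 prod=4 -> [13 8 3 15]
Step 4: demand=5,sold=5 ship[2->3]=2 ship[1->2]=1 ship[0->1]=1 prod=4 -> [16 8 2 12]
Step 5: demand=5,sold=5 ship[2->3]=2 ship[1->2]=1 ship[0->1]=1 prod=4 -> [19 8 1 9]
Step 6: demand=5,sold=5 ship[2->3]=1 ship[1->2]=1 ship[0->1]=1 prod=4 -> [22 8 1 5]
Step 7: demand=5,sold=5 ship[2->3]=1 ship[1->2]=1 ship[0->1]=1 prod=4 -> [25 8 1 1]
Step 8: demand=5,sold=1 ship[2->3]=1 ship[1->2]=1 ship[0->1]=1 prod=4 -> [28 8 1 1]
Step 9: demand=5,sold=1 ship[2->3]=1 ship[1->2]=1 ship[0->1]=1 prod=4 -> [31 8 1 1]
Step 10: demand=5,sold=1 ship[2->3]=1 ship[1->2]=1 ship[0->1]=1 prod=4 -> [34 8 1 1]
Step 11: demand=5,sold=1 ship[2->3]=1 ship[1->2]=1 ship[0->1]=1 prod=4 -> [37 8 1 1]
Step 12: demand=5,sold=1 ship[2->3]=1 ship[1->2]=1 ship[0->1]=1 prod=4 -> [40 8 1 1]
First stockout at step 8

8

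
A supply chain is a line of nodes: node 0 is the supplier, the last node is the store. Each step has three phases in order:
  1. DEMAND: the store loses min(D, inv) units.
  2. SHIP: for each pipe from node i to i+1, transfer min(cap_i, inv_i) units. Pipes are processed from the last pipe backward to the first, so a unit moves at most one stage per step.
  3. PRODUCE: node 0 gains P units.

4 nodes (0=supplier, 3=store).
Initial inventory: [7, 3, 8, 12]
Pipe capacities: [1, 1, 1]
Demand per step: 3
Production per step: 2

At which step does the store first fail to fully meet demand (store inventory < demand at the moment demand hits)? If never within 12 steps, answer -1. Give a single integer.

Step 1: demand=3,sold=3 ship[2->3]=1 ship[1->2]=1 ship[0->1]=1 prod=2 -> [8 3 8 10]
Step 2: demand=3,sold=3 ship[2->3]=1 ship[1->2]=1 ship[0->1]=1 prod=2 -> [9 3 8 8]
Step 3: demand=3,sold=3 ship[2->3]=1 ship[1->2]=1 ship[0->1]=1 prod=2 -> [10 3 8 6]
Step 4: demand=3,sold=3 ship[2->3]=1 ship[1->2]=1 ship[0->1]=1 prod=2 -> [11 3 8 4]
Step 5: demand=3,sold=3 ship[2->3]=1 ship[1->2]=1 ship[0->1]=1 prod=2 -> [12 3 8 2]
Step 6: demand=3,sold=2 ship[2->3]=1 ship[1->2]=1 ship[0->1]=1 prod=2 -> [13 3 8 1]
Step 7: demand=3,sold=1 ship[2->3]=1 ship[1->2]=1 ship[0->1]=1 prod=2 -> [14 3 8 1]
Step 8: demand=3,sold=1 ship[2->3]=1 ship[1->2]=1 ship[0->1]=1 prod=2 -> [15 3 8 1]
Step 9: demand=3,sold=1 ship[2->3]=1 ship[1->2]=1 ship[0->1]=1 prod=2 -> [16 3 8 1]
Step 10: demand=3,sold=1 ship[2->3]=1 ship[1->2]=1 ship[0->1]=1 prod=2 -> [17 3 8 1]
Step 11: demand=3,sold=1 ship[2->3]=1 ship[1->2]=1 ship[0->1]=1 prod=2 -> [18 3 8 1]
Step 12: demand=3,sold=1 ship[2->3]=1 ship[1->2]=1 ship[0->1]=1 prod=2 -> [19 3 8 1]
First stockout at step 6

6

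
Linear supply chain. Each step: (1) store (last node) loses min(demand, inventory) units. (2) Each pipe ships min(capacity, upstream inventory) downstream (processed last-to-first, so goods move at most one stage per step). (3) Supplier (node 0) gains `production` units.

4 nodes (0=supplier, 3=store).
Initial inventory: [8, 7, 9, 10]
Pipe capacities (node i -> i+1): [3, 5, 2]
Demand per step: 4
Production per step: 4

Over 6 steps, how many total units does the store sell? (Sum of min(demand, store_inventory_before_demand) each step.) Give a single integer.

Answer: 20

Derivation:
Step 1: sold=4 (running total=4) -> [9 5 12 8]
Step 2: sold=4 (running total=8) -> [10 3 15 6]
Step 3: sold=4 (running total=12) -> [11 3 16 4]
Step 4: sold=4 (running total=16) -> [12 3 17 2]
Step 5: sold=2 (running total=18) -> [13 3 18 2]
Step 6: sold=2 (running total=20) -> [14 3 19 2]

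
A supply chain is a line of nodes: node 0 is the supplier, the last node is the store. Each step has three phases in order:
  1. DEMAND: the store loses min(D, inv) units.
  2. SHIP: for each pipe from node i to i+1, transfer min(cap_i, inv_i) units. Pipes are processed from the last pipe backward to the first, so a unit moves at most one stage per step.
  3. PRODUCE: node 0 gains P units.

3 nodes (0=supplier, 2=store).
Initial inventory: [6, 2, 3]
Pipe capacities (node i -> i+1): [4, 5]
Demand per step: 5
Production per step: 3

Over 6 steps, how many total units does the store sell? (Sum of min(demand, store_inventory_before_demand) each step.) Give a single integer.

Answer: 20

Derivation:
Step 1: sold=3 (running total=3) -> [5 4 2]
Step 2: sold=2 (running total=5) -> [4 4 4]
Step 3: sold=4 (running total=9) -> [3 4 4]
Step 4: sold=4 (running total=13) -> [3 3 4]
Step 5: sold=4 (running total=17) -> [3 3 3]
Step 6: sold=3 (running total=20) -> [3 3 3]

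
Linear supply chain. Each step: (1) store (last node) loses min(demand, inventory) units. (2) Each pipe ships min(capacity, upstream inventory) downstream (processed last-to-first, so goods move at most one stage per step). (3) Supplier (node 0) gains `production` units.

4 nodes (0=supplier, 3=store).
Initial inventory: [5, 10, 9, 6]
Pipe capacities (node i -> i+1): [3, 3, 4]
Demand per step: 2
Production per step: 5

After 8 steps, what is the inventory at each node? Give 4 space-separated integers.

Step 1: demand=2,sold=2 ship[2->3]=4 ship[1->2]=3 ship[0->1]=3 prod=5 -> inv=[7 10 8 8]
Step 2: demand=2,sold=2 ship[2->3]=4 ship[1->2]=3 ship[0->1]=3 prod=5 -> inv=[9 10 7 10]
Step 3: demand=2,sold=2 ship[2->3]=4 ship[1->2]=3 ship[0->1]=3 prod=5 -> inv=[11 10 6 12]
Step 4: demand=2,sold=2 ship[2->3]=4 ship[1->2]=3 ship[0->1]=3 prod=5 -> inv=[13 10 5 14]
Step 5: demand=2,sold=2 ship[2->3]=4 ship[1->2]=3 ship[0->1]=3 prod=5 -> inv=[15 10 4 16]
Step 6: demand=2,sold=2 ship[2->3]=4 ship[1->2]=3 ship[0->1]=3 prod=5 -> inv=[17 10 3 18]
Step 7: demand=2,sold=2 ship[2->3]=3 ship[1->2]=3 ship[0->1]=3 prod=5 -> inv=[19 10 3 19]
Step 8: demand=2,sold=2 ship[2->3]=3 ship[1->2]=3 ship[0->1]=3 prod=5 -> inv=[21 10 3 20]

21 10 3 20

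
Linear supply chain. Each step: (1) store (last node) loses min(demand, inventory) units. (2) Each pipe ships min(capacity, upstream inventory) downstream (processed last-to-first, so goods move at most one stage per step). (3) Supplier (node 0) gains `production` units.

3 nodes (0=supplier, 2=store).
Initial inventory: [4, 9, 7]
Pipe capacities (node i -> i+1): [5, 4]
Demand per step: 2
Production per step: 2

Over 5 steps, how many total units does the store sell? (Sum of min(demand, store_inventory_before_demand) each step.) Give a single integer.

Step 1: sold=2 (running total=2) -> [2 9 9]
Step 2: sold=2 (running total=4) -> [2 7 11]
Step 3: sold=2 (running total=6) -> [2 5 13]
Step 4: sold=2 (running total=8) -> [2 3 15]
Step 5: sold=2 (running total=10) -> [2 2 16]

Answer: 10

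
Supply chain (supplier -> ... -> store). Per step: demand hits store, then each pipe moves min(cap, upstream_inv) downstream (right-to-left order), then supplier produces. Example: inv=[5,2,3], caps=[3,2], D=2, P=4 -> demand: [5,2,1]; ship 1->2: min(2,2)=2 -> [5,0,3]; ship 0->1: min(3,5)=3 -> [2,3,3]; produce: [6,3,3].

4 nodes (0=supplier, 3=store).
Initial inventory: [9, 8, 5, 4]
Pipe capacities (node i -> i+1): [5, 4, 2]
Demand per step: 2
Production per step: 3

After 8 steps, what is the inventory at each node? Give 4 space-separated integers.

Step 1: demand=2,sold=2 ship[2->3]=2 ship[1->2]=4 ship[0->1]=5 prod=3 -> inv=[7 9 7 4]
Step 2: demand=2,sold=2 ship[2->3]=2 ship[1->2]=4 ship[0->1]=5 prod=3 -> inv=[5 10 9 4]
Step 3: demand=2,sold=2 ship[2->3]=2 ship[1->2]=4 ship[0->1]=5 prod=3 -> inv=[3 11 11 4]
Step 4: demand=2,sold=2 ship[2->3]=2 ship[1->2]=4 ship[0->1]=3 prod=3 -> inv=[3 10 13 4]
Step 5: demand=2,sold=2 ship[2->3]=2 ship[1->2]=4 ship[0->1]=3 prod=3 -> inv=[3 9 15 4]
Step 6: demand=2,sold=2 ship[2->3]=2 ship[1->2]=4 ship[0->1]=3 prod=3 -> inv=[3 8 17 4]
Step 7: demand=2,sold=2 ship[2->3]=2 ship[1->2]=4 ship[0->1]=3 prod=3 -> inv=[3 7 19 4]
Step 8: demand=2,sold=2 ship[2->3]=2 ship[1->2]=4 ship[0->1]=3 prod=3 -> inv=[3 6 21 4]

3 6 21 4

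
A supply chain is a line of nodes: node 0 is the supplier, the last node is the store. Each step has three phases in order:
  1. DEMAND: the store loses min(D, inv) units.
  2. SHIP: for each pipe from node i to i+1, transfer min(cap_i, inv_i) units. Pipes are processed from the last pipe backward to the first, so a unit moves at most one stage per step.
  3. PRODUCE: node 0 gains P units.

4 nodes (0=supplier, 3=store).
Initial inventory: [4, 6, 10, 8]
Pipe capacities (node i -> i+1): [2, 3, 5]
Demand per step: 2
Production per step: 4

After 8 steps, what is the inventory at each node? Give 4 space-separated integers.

Step 1: demand=2,sold=2 ship[2->3]=5 ship[1->2]=3 ship[0->1]=2 prod=4 -> inv=[6 5 8 11]
Step 2: demand=2,sold=2 ship[2->3]=5 ship[1->2]=3 ship[0->1]=2 prod=4 -> inv=[8 4 6 14]
Step 3: demand=2,sold=2 ship[2->3]=5 ship[1->2]=3 ship[0->1]=2 prod=4 -> inv=[10 3 4 17]
Step 4: demand=2,sold=2 ship[2->3]=4 ship[1->2]=3 ship[0->1]=2 prod=4 -> inv=[12 2 3 19]
Step 5: demand=2,sold=2 ship[2->3]=3 ship[1->2]=2 ship[0->1]=2 prod=4 -> inv=[14 2 2 20]
Step 6: demand=2,sold=2 ship[2->3]=2 ship[1->2]=2 ship[0->1]=2 prod=4 -> inv=[16 2 2 20]
Step 7: demand=2,sold=2 ship[2->3]=2 ship[1->2]=2 ship[0->1]=2 prod=4 -> inv=[18 2 2 20]
Step 8: demand=2,sold=2 ship[2->3]=2 ship[1->2]=2 ship[0->1]=2 prod=4 -> inv=[20 2 2 20]

20 2 2 20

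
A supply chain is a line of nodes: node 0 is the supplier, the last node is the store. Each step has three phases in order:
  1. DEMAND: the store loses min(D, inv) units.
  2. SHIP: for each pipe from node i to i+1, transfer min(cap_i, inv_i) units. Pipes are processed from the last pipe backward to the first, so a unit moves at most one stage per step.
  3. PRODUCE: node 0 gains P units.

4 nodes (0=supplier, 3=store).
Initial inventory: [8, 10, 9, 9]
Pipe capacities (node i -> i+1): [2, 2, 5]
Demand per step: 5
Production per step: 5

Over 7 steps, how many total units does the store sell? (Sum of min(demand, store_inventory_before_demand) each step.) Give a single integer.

Answer: 28

Derivation:
Step 1: sold=5 (running total=5) -> [11 10 6 9]
Step 2: sold=5 (running total=10) -> [14 10 3 9]
Step 3: sold=5 (running total=15) -> [17 10 2 7]
Step 4: sold=5 (running total=20) -> [20 10 2 4]
Step 5: sold=4 (running total=24) -> [23 10 2 2]
Step 6: sold=2 (running total=26) -> [26 10 2 2]
Step 7: sold=2 (running total=28) -> [29 10 2 2]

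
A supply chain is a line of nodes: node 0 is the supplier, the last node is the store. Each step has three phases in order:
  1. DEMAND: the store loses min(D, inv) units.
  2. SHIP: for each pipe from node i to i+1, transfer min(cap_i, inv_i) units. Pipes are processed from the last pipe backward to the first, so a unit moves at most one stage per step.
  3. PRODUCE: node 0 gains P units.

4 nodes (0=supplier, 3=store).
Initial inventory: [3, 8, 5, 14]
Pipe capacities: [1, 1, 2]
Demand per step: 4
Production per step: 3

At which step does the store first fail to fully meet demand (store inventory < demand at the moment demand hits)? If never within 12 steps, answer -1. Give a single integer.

Step 1: demand=4,sold=4 ship[2->3]=2 ship[1->2]=1 ship[0->1]=1 prod=3 -> [5 8 4 12]
Step 2: demand=4,sold=4 ship[2->3]=2 ship[1->2]=1 ship[0->1]=1 prod=3 -> [7 8 3 10]
Step 3: demand=4,sold=4 ship[2->3]=2 ship[1->2]=1 ship[0->1]=1 prod=3 -> [9 8 2 8]
Step 4: demand=4,sold=4 ship[2->3]=2 ship[1->2]=1 ship[0->1]=1 prod=3 -> [11 8 1 6]
Step 5: demand=4,sold=4 ship[2->3]=1 ship[1->2]=1 ship[0->1]=1 prod=3 -> [13 8 1 3]
Step 6: demand=4,sold=3 ship[2->3]=1 ship[1->2]=1 ship[0->1]=1 prod=3 -> [15 8 1 1]
Step 7: demand=4,sold=1 ship[2->3]=1 ship[1->2]=1 ship[0->1]=1 prod=3 -> [17 8 1 1]
Step 8: demand=4,sold=1 ship[2->3]=1 ship[1->2]=1 ship[0->1]=1 prod=3 -> [19 8 1 1]
Step 9: demand=4,sold=1 ship[2->3]=1 ship[1->2]=1 ship[0->1]=1 prod=3 -> [21 8 1 1]
Step 10: demand=4,sold=1 ship[2->3]=1 ship[1->2]=1 ship[0->1]=1 prod=3 -> [23 8 1 1]
Step 11: demand=4,sold=1 ship[2->3]=1 ship[1->2]=1 ship[0->1]=1 prod=3 -> [25 8 1 1]
Step 12: demand=4,sold=1 ship[2->3]=1 ship[1->2]=1 ship[0->1]=1 prod=3 -> [27 8 1 1]
First stockout at step 6

6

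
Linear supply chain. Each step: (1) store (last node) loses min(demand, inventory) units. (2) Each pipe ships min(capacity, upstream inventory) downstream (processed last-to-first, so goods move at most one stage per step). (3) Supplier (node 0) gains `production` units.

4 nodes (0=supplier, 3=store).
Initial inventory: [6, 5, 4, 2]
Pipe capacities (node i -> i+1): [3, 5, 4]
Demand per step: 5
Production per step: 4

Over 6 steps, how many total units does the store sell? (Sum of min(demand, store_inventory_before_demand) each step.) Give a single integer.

Step 1: sold=2 (running total=2) -> [7 3 5 4]
Step 2: sold=4 (running total=6) -> [8 3 4 4]
Step 3: sold=4 (running total=10) -> [9 3 3 4]
Step 4: sold=4 (running total=14) -> [10 3 3 3]
Step 5: sold=3 (running total=17) -> [11 3 3 3]
Step 6: sold=3 (running total=20) -> [12 3 3 3]

Answer: 20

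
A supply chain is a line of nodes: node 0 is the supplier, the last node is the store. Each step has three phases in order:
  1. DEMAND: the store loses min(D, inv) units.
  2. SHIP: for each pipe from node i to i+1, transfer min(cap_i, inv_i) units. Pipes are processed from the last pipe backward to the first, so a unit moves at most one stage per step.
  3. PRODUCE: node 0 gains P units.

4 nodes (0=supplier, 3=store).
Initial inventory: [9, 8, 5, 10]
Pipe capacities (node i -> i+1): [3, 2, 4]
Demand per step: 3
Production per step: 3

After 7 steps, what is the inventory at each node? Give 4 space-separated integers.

Step 1: demand=3,sold=3 ship[2->3]=4 ship[1->2]=2 ship[0->1]=3 prod=3 -> inv=[9 9 3 11]
Step 2: demand=3,sold=3 ship[2->3]=3 ship[1->2]=2 ship[0->1]=3 prod=3 -> inv=[9 10 2 11]
Step 3: demand=3,sold=3 ship[2->3]=2 ship[1->2]=2 ship[0->1]=3 prod=3 -> inv=[9 11 2 10]
Step 4: demand=3,sold=3 ship[2->3]=2 ship[1->2]=2 ship[0->1]=3 prod=3 -> inv=[9 12 2 9]
Step 5: demand=3,sold=3 ship[2->3]=2 ship[1->2]=2 ship[0->1]=3 prod=3 -> inv=[9 13 2 8]
Step 6: demand=3,sold=3 ship[2->3]=2 ship[1->2]=2 ship[0->1]=3 prod=3 -> inv=[9 14 2 7]
Step 7: demand=3,sold=3 ship[2->3]=2 ship[1->2]=2 ship[0->1]=3 prod=3 -> inv=[9 15 2 6]

9 15 2 6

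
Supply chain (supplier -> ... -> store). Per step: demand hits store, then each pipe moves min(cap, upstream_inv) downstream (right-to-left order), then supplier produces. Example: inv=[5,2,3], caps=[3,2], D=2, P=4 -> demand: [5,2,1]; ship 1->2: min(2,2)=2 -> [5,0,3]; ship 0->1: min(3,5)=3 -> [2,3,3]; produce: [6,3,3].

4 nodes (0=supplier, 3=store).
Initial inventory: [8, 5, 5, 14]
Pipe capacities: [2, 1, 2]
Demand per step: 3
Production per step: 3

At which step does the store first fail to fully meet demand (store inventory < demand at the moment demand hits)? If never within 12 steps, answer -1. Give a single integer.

Step 1: demand=3,sold=3 ship[2->3]=2 ship[1->2]=1 ship[0->1]=2 prod=3 -> [9 6 4 13]
Step 2: demand=3,sold=3 ship[2->3]=2 ship[1->2]=1 ship[0->1]=2 prod=3 -> [10 7 3 12]
Step 3: demand=3,sold=3 ship[2->3]=2 ship[1->2]=1 ship[0->1]=2 prod=3 -> [11 8 2 11]
Step 4: demand=3,sold=3 ship[2->3]=2 ship[1->2]=1 ship[0->1]=2 prod=3 -> [12 9 1 10]
Step 5: demand=3,sold=3 ship[2->3]=1 ship[1->2]=1 ship[0->1]=2 prod=3 -> [13 10 1 8]
Step 6: demand=3,sold=3 ship[2->3]=1 ship[1->2]=1 ship[0->1]=2 prod=3 -> [14 11 1 6]
Step 7: demand=3,sold=3 ship[2->3]=1 ship[1->2]=1 ship[0->1]=2 prod=3 -> [15 12 1 4]
Step 8: demand=3,sold=3 ship[2->3]=1 ship[1->2]=1 ship[0->1]=2 prod=3 -> [16 13 1 2]
Step 9: demand=3,sold=2 ship[2->3]=1 ship[1->2]=1 ship[0->1]=2 prod=3 -> [17 14 1 1]
Step 10: demand=3,sold=1 ship[2->3]=1 ship[1->2]=1 ship[0->1]=2 prod=3 -> [18 15 1 1]
Step 11: demand=3,sold=1 ship[2->3]=1 ship[1->2]=1 ship[0->1]=2 prod=3 -> [19 16 1 1]
Step 12: demand=3,sold=1 ship[2->3]=1 ship[1->2]=1 ship[0->1]=2 prod=3 -> [20 17 1 1]
First stockout at step 9

9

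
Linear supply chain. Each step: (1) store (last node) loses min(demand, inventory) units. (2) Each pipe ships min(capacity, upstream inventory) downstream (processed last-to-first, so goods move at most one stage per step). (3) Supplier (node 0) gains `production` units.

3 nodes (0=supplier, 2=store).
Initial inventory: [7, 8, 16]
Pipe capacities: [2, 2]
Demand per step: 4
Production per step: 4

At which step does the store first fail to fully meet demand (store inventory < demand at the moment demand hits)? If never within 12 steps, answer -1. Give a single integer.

Step 1: demand=4,sold=4 ship[1->2]=2 ship[0->1]=2 prod=4 -> [9 8 14]
Step 2: demand=4,sold=4 ship[1->2]=2 ship[0->1]=2 prod=4 -> [11 8 12]
Step 3: demand=4,sold=4 ship[1->2]=2 ship[0->1]=2 prod=4 -> [13 8 10]
Step 4: demand=4,sold=4 ship[1->2]=2 ship[0->1]=2 prod=4 -> [15 8 8]
Step 5: demand=4,sold=4 ship[1->2]=2 ship[0->1]=2 prod=4 -> [17 8 6]
Step 6: demand=4,sold=4 ship[1->2]=2 ship[0->1]=2 prod=4 -> [19 8 4]
Step 7: demand=4,sold=4 ship[1->2]=2 ship[0->1]=2 prod=4 -> [21 8 2]
Step 8: demand=4,sold=2 ship[1->2]=2 ship[0->1]=2 prod=4 -> [23 8 2]
Step 9: demand=4,sold=2 ship[1->2]=2 ship[0->1]=2 prod=4 -> [25 8 2]
Step 10: demand=4,sold=2 ship[1->2]=2 ship[0->1]=2 prod=4 -> [27 8 2]
Step 11: demand=4,sold=2 ship[1->2]=2 ship[0->1]=2 prod=4 -> [29 8 2]
Step 12: demand=4,sold=2 ship[1->2]=2 ship[0->1]=2 prod=4 -> [31 8 2]
First stockout at step 8

8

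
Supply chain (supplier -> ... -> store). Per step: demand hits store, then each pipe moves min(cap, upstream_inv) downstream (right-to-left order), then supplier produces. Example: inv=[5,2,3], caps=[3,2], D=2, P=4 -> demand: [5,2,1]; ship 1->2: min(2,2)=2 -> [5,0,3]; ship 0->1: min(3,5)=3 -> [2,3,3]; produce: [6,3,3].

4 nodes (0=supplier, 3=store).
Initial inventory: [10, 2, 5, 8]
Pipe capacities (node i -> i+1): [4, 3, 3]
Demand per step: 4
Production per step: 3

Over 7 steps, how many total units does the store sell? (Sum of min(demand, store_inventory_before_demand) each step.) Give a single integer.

Answer: 26

Derivation:
Step 1: sold=4 (running total=4) -> [9 4 4 7]
Step 2: sold=4 (running total=8) -> [8 5 4 6]
Step 3: sold=4 (running total=12) -> [7 6 4 5]
Step 4: sold=4 (running total=16) -> [6 7 4 4]
Step 5: sold=4 (running total=20) -> [5 8 4 3]
Step 6: sold=3 (running total=23) -> [4 9 4 3]
Step 7: sold=3 (running total=26) -> [3 10 4 3]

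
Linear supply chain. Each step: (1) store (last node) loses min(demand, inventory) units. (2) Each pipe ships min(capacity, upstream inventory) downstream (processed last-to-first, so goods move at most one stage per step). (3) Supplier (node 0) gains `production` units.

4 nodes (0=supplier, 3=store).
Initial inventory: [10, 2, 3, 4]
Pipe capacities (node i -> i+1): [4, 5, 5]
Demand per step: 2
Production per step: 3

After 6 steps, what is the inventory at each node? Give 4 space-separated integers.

Step 1: demand=2,sold=2 ship[2->3]=3 ship[1->2]=2 ship[0->1]=4 prod=3 -> inv=[9 4 2 5]
Step 2: demand=2,sold=2 ship[2->3]=2 ship[1->2]=4 ship[0->1]=4 prod=3 -> inv=[8 4 4 5]
Step 3: demand=2,sold=2 ship[2->3]=4 ship[1->2]=4 ship[0->1]=4 prod=3 -> inv=[7 4 4 7]
Step 4: demand=2,sold=2 ship[2->3]=4 ship[1->2]=4 ship[0->1]=4 prod=3 -> inv=[6 4 4 9]
Step 5: demand=2,sold=2 ship[2->3]=4 ship[1->2]=4 ship[0->1]=4 prod=3 -> inv=[5 4 4 11]
Step 6: demand=2,sold=2 ship[2->3]=4 ship[1->2]=4 ship[0->1]=4 prod=3 -> inv=[4 4 4 13]

4 4 4 13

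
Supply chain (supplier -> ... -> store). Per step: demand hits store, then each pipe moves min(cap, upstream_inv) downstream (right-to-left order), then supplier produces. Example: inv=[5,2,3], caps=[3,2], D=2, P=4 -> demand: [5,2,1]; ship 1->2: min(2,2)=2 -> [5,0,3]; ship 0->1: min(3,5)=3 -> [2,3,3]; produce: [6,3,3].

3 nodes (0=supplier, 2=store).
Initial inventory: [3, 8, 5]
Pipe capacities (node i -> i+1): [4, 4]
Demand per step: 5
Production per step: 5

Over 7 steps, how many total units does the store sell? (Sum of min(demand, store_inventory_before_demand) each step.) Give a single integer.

Answer: 29

Derivation:
Step 1: sold=5 (running total=5) -> [5 7 4]
Step 2: sold=4 (running total=9) -> [6 7 4]
Step 3: sold=4 (running total=13) -> [7 7 4]
Step 4: sold=4 (running total=17) -> [8 7 4]
Step 5: sold=4 (running total=21) -> [9 7 4]
Step 6: sold=4 (running total=25) -> [10 7 4]
Step 7: sold=4 (running total=29) -> [11 7 4]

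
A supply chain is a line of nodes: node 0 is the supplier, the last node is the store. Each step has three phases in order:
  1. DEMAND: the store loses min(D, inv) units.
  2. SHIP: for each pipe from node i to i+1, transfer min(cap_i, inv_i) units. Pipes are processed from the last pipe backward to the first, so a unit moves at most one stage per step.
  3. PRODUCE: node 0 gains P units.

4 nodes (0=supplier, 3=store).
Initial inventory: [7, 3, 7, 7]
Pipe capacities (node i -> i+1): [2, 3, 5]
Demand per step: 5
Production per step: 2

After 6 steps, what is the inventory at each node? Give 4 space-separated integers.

Step 1: demand=5,sold=5 ship[2->3]=5 ship[1->2]=3 ship[0->1]=2 prod=2 -> inv=[7 2 5 7]
Step 2: demand=5,sold=5 ship[2->3]=5 ship[1->2]=2 ship[0->1]=2 prod=2 -> inv=[7 2 2 7]
Step 3: demand=5,sold=5 ship[2->3]=2 ship[1->2]=2 ship[0->1]=2 prod=2 -> inv=[7 2 2 4]
Step 4: demand=5,sold=4 ship[2->3]=2 ship[1->2]=2 ship[0->1]=2 prod=2 -> inv=[7 2 2 2]
Step 5: demand=5,sold=2 ship[2->3]=2 ship[1->2]=2 ship[0->1]=2 prod=2 -> inv=[7 2 2 2]
Step 6: demand=5,sold=2 ship[2->3]=2 ship[1->2]=2 ship[0->1]=2 prod=2 -> inv=[7 2 2 2]

7 2 2 2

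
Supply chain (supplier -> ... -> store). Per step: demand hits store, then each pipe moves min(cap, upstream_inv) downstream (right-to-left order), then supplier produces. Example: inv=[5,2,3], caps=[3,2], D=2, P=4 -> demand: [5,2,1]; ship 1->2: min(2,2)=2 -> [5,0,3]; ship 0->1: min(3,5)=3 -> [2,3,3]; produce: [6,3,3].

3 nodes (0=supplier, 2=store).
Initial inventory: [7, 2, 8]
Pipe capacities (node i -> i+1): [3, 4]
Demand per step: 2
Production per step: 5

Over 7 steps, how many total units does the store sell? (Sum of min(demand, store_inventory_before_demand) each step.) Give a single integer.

Answer: 14

Derivation:
Step 1: sold=2 (running total=2) -> [9 3 8]
Step 2: sold=2 (running total=4) -> [11 3 9]
Step 3: sold=2 (running total=6) -> [13 3 10]
Step 4: sold=2 (running total=8) -> [15 3 11]
Step 5: sold=2 (running total=10) -> [17 3 12]
Step 6: sold=2 (running total=12) -> [19 3 13]
Step 7: sold=2 (running total=14) -> [21 3 14]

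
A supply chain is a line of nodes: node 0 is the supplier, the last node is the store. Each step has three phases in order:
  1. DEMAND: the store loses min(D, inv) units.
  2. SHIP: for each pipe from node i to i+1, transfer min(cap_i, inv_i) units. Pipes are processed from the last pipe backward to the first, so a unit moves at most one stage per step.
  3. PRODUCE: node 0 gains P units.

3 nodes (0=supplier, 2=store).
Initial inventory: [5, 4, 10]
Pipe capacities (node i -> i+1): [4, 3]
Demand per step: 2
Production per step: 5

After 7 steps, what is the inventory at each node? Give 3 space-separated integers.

Step 1: demand=2,sold=2 ship[1->2]=3 ship[0->1]=4 prod=5 -> inv=[6 5 11]
Step 2: demand=2,sold=2 ship[1->2]=3 ship[0->1]=4 prod=5 -> inv=[7 6 12]
Step 3: demand=2,sold=2 ship[1->2]=3 ship[0->1]=4 prod=5 -> inv=[8 7 13]
Step 4: demand=2,sold=2 ship[1->2]=3 ship[0->1]=4 prod=5 -> inv=[9 8 14]
Step 5: demand=2,sold=2 ship[1->2]=3 ship[0->1]=4 prod=5 -> inv=[10 9 15]
Step 6: demand=2,sold=2 ship[1->2]=3 ship[0->1]=4 prod=5 -> inv=[11 10 16]
Step 7: demand=2,sold=2 ship[1->2]=3 ship[0->1]=4 prod=5 -> inv=[12 11 17]

12 11 17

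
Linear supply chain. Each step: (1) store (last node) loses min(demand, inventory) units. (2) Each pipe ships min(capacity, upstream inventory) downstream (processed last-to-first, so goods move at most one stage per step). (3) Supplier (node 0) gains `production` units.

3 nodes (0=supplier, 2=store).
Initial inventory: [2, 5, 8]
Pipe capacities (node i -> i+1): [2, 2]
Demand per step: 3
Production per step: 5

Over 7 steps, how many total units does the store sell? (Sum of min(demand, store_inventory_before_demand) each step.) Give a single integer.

Step 1: sold=3 (running total=3) -> [5 5 7]
Step 2: sold=3 (running total=6) -> [8 5 6]
Step 3: sold=3 (running total=9) -> [11 5 5]
Step 4: sold=3 (running total=12) -> [14 5 4]
Step 5: sold=3 (running total=15) -> [17 5 3]
Step 6: sold=3 (running total=18) -> [20 5 2]
Step 7: sold=2 (running total=20) -> [23 5 2]

Answer: 20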